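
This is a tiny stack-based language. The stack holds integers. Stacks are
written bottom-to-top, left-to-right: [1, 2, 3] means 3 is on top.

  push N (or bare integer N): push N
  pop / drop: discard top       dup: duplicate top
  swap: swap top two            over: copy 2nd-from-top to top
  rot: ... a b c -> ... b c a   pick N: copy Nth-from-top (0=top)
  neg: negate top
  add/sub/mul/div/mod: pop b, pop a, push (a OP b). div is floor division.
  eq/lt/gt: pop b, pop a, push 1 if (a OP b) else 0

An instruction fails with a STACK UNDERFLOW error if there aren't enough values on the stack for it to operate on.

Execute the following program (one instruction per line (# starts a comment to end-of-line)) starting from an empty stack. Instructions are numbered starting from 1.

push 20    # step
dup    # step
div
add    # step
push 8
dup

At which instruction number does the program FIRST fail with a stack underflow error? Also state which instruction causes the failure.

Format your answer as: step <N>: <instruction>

Answer: step 4: add

Derivation:
Step 1 ('push 20'): stack = [20], depth = 1
Step 2 ('dup'): stack = [20, 20], depth = 2
Step 3 ('div'): stack = [1], depth = 1
Step 4 ('add'): needs 2 value(s) but depth is 1 — STACK UNDERFLOW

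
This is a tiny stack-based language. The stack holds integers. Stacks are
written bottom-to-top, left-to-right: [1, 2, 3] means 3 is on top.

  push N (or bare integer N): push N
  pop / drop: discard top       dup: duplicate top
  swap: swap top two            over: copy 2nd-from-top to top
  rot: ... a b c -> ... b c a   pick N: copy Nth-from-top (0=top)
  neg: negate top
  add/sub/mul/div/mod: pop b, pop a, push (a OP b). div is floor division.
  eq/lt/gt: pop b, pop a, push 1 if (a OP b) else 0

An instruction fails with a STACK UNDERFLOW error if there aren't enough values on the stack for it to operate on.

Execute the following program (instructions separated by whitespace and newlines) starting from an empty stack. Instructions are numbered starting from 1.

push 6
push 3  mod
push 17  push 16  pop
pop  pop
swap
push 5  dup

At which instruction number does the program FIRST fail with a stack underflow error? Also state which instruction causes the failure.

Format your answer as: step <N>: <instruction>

Step 1 ('push 6'): stack = [6], depth = 1
Step 2 ('push 3'): stack = [6, 3], depth = 2
Step 3 ('mod'): stack = [0], depth = 1
Step 4 ('push 17'): stack = [0, 17], depth = 2
Step 5 ('push 16'): stack = [0, 17, 16], depth = 3
Step 6 ('pop'): stack = [0, 17], depth = 2
Step 7 ('pop'): stack = [0], depth = 1
Step 8 ('pop'): stack = [], depth = 0
Step 9 ('swap'): needs 2 value(s) but depth is 0 — STACK UNDERFLOW

Answer: step 9: swap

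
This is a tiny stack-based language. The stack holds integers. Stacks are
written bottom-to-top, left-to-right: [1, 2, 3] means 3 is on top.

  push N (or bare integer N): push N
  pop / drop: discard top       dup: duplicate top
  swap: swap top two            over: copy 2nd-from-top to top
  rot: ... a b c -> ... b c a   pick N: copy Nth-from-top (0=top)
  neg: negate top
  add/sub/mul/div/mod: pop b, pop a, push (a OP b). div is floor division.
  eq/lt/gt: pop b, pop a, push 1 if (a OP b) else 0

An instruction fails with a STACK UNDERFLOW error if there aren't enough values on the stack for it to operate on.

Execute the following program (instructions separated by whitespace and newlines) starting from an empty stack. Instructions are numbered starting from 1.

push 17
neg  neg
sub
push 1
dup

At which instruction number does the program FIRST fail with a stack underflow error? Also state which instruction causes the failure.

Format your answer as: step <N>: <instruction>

Answer: step 4: sub

Derivation:
Step 1 ('push 17'): stack = [17], depth = 1
Step 2 ('neg'): stack = [-17], depth = 1
Step 3 ('neg'): stack = [17], depth = 1
Step 4 ('sub'): needs 2 value(s) but depth is 1 — STACK UNDERFLOW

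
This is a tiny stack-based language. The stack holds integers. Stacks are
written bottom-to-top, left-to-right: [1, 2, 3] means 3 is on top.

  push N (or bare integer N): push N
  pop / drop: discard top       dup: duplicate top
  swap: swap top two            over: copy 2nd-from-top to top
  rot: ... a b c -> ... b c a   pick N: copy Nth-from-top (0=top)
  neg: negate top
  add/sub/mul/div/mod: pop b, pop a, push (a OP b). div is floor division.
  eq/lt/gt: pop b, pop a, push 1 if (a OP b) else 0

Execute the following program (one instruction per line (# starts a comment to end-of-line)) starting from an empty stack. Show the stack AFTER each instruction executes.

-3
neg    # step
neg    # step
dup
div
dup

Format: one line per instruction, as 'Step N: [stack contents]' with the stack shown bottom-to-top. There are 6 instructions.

Step 1: [-3]
Step 2: [3]
Step 3: [-3]
Step 4: [-3, -3]
Step 5: [1]
Step 6: [1, 1]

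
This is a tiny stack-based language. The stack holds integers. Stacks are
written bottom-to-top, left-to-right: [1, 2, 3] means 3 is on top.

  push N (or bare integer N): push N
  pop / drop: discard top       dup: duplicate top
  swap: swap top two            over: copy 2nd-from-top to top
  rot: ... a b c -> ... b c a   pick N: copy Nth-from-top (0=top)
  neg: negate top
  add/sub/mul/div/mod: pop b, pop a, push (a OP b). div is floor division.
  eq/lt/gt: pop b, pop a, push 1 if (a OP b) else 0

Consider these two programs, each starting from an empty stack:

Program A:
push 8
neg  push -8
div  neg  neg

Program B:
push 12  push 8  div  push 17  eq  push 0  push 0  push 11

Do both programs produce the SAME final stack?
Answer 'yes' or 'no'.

Program A trace:
  After 'push 8': [8]
  After 'neg': [-8]
  After 'push -8': [-8, -8]
  After 'div': [1]
  After 'neg': [-1]
  After 'neg': [1]
Program A final stack: [1]

Program B trace:
  After 'push 12': [12]
  After 'push 8': [12, 8]
  After 'div': [1]
  After 'push 17': [1, 17]
  After 'eq': [0]
  After 'push 0': [0, 0]
  After 'push 0': [0, 0, 0]
  After 'push 11': [0, 0, 0, 11]
Program B final stack: [0, 0, 0, 11]
Same: no

Answer: no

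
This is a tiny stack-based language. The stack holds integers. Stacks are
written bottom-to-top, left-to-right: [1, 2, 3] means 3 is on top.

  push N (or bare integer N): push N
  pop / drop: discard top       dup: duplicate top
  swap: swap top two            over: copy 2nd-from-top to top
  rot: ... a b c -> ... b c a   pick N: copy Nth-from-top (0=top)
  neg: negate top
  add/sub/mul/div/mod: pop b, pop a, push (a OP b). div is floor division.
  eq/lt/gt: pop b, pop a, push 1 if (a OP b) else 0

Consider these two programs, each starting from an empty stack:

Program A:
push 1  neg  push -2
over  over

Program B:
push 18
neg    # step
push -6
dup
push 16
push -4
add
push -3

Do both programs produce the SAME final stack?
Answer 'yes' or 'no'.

Answer: no

Derivation:
Program A trace:
  After 'push 1': [1]
  After 'neg': [-1]
  After 'push -2': [-1, -2]
  After 'over': [-1, -2, -1]
  After 'over': [-1, -2, -1, -2]
Program A final stack: [-1, -2, -1, -2]

Program B trace:
  After 'push 18': [18]
  After 'neg': [-18]
  After 'push -6': [-18, -6]
  After 'dup': [-18, -6, -6]
  After 'push 16': [-18, -6, -6, 16]
  After 'push -4': [-18, -6, -6, 16, -4]
  After 'add': [-18, -6, -6, 12]
  After 'push -3': [-18, -6, -6, 12, -3]
Program B final stack: [-18, -6, -6, 12, -3]
Same: no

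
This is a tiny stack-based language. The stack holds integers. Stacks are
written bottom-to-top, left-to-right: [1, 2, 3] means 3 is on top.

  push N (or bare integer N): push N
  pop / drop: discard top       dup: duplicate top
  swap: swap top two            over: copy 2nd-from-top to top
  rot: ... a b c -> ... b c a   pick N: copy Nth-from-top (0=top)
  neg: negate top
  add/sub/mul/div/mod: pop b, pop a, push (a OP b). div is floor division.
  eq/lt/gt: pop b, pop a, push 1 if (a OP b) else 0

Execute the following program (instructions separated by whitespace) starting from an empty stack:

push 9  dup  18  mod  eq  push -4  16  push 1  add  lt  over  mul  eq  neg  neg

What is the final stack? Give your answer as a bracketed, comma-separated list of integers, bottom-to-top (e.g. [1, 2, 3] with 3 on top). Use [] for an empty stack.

Answer: [1]

Derivation:
After 'push 9': [9]
After 'dup': [9, 9]
After 'push 18': [9, 9, 18]
After 'mod': [9, 9]
After 'eq': [1]
After 'push -4': [1, -4]
After 'push 16': [1, -4, 16]
After 'push 1': [1, -4, 16, 1]
After 'add': [1, -4, 17]
After 'lt': [1, 1]
After 'over': [1, 1, 1]
After 'mul': [1, 1]
After 'eq': [1]
After 'neg': [-1]
After 'neg': [1]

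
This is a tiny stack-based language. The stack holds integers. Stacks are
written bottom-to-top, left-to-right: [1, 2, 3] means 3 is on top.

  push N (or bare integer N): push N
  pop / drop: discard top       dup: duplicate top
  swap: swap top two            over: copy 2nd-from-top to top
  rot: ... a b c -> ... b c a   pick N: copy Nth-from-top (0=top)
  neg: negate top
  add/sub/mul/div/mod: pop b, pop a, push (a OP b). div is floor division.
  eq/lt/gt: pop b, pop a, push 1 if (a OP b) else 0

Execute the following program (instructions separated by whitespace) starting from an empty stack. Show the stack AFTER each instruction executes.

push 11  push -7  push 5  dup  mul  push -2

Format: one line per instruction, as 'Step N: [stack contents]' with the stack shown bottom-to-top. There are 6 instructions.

Step 1: [11]
Step 2: [11, -7]
Step 3: [11, -7, 5]
Step 4: [11, -7, 5, 5]
Step 5: [11, -7, 25]
Step 6: [11, -7, 25, -2]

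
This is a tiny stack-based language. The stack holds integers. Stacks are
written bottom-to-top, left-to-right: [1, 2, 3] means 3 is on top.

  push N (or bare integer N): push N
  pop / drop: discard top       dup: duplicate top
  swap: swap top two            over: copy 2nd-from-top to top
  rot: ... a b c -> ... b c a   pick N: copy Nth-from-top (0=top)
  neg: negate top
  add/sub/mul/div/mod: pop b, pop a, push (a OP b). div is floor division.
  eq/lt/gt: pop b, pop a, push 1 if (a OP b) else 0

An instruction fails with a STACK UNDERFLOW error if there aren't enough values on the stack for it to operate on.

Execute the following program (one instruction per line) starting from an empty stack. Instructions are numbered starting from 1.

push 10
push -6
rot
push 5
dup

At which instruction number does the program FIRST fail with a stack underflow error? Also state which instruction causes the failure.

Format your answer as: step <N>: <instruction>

Answer: step 3: rot

Derivation:
Step 1 ('push 10'): stack = [10], depth = 1
Step 2 ('push -6'): stack = [10, -6], depth = 2
Step 3 ('rot'): needs 3 value(s) but depth is 2 — STACK UNDERFLOW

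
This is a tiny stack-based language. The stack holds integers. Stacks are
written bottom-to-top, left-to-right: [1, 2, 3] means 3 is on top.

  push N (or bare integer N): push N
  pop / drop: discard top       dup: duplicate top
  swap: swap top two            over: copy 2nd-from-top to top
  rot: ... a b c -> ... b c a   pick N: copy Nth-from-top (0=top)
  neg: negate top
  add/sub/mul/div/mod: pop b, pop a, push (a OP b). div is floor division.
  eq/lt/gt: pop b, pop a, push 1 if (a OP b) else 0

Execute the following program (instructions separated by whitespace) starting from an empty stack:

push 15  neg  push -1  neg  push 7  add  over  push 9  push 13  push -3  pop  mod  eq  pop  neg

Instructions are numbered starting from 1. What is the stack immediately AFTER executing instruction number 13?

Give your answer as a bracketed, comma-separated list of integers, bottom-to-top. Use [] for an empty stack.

Answer: [-15, 8, 0]

Derivation:
Step 1 ('push 15'): [15]
Step 2 ('neg'): [-15]
Step 3 ('push -1'): [-15, -1]
Step 4 ('neg'): [-15, 1]
Step 5 ('push 7'): [-15, 1, 7]
Step 6 ('add'): [-15, 8]
Step 7 ('over'): [-15, 8, -15]
Step 8 ('push 9'): [-15, 8, -15, 9]
Step 9 ('push 13'): [-15, 8, -15, 9, 13]
Step 10 ('push -3'): [-15, 8, -15, 9, 13, -3]
Step 11 ('pop'): [-15, 8, -15, 9, 13]
Step 12 ('mod'): [-15, 8, -15, 9]
Step 13 ('eq'): [-15, 8, 0]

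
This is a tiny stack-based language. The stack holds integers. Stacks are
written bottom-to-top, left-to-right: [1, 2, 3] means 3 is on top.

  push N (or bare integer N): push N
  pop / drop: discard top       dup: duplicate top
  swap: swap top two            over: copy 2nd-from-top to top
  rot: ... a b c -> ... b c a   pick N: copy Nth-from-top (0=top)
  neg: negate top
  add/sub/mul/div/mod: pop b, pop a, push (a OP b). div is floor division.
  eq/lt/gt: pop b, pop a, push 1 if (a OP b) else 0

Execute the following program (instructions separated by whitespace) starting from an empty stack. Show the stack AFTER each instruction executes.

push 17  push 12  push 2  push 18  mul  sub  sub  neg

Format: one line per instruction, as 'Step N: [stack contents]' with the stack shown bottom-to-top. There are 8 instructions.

Step 1: [17]
Step 2: [17, 12]
Step 3: [17, 12, 2]
Step 4: [17, 12, 2, 18]
Step 5: [17, 12, 36]
Step 6: [17, -24]
Step 7: [41]
Step 8: [-41]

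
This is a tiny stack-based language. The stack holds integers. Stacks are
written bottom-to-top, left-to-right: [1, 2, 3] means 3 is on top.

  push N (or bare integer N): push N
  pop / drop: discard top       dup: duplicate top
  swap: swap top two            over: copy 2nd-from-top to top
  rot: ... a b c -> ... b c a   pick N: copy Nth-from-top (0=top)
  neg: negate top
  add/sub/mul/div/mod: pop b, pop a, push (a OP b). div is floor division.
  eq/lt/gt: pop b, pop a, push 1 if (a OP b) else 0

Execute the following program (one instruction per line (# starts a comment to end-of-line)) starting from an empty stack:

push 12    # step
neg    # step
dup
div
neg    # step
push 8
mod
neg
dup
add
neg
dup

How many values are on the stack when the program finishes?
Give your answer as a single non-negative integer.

Answer: 2

Derivation:
After 'push 12': stack = [12] (depth 1)
After 'neg': stack = [-12] (depth 1)
After 'dup': stack = [-12, -12] (depth 2)
After 'div': stack = [1] (depth 1)
After 'neg': stack = [-1] (depth 1)
After 'push 8': stack = [-1, 8] (depth 2)
After 'mod': stack = [7] (depth 1)
After 'neg': stack = [-7] (depth 1)
After 'dup': stack = [-7, -7] (depth 2)
After 'add': stack = [-14] (depth 1)
After 'neg': stack = [14] (depth 1)
After 'dup': stack = [14, 14] (depth 2)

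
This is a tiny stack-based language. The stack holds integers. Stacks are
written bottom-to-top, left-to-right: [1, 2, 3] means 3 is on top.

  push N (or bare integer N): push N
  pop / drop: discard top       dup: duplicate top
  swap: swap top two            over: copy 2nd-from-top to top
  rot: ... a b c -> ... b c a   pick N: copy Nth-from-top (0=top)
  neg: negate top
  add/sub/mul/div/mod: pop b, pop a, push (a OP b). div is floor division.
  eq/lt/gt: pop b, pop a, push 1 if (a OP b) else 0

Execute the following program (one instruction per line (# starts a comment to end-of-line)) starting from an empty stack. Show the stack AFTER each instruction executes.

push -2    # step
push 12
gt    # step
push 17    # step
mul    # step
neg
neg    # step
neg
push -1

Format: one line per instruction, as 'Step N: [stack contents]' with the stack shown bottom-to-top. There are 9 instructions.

Step 1: [-2]
Step 2: [-2, 12]
Step 3: [0]
Step 4: [0, 17]
Step 5: [0]
Step 6: [0]
Step 7: [0]
Step 8: [0]
Step 9: [0, -1]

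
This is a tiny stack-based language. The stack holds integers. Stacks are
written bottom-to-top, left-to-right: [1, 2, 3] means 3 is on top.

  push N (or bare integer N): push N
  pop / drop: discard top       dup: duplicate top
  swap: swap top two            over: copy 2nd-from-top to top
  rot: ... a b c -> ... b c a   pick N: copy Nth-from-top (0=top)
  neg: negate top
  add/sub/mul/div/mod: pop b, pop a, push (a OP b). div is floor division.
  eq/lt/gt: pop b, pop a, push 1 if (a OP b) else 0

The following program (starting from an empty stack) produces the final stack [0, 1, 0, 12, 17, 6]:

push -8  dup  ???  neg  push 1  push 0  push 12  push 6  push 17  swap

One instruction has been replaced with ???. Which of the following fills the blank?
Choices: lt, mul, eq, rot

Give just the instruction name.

Answer: lt

Derivation:
Stack before ???: [-8, -8]
Stack after ???:  [0]
Checking each choice:
  lt: MATCH
  mul: produces [-64, 1, 0, 12, 17, 6]
  eq: produces [-1, 1, 0, 12, 17, 6]
  rot: stack underflow (need 3, have 2)


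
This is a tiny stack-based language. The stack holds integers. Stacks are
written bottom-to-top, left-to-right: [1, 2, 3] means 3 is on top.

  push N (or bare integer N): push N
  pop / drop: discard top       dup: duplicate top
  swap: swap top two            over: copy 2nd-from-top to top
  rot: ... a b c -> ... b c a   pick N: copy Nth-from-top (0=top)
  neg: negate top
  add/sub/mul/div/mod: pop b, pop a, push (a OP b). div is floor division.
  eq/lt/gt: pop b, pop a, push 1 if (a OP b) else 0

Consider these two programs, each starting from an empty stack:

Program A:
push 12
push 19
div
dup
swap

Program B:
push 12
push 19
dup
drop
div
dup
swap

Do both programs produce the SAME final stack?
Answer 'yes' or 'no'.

Program A trace:
  After 'push 12': [12]
  After 'push 19': [12, 19]
  After 'div': [0]
  After 'dup': [0, 0]
  After 'swap': [0, 0]
Program A final stack: [0, 0]

Program B trace:
  After 'push 12': [12]
  After 'push 19': [12, 19]
  After 'dup': [12, 19, 19]
  After 'drop': [12, 19]
  After 'div': [0]
  After 'dup': [0, 0]
  After 'swap': [0, 0]
Program B final stack: [0, 0]
Same: yes

Answer: yes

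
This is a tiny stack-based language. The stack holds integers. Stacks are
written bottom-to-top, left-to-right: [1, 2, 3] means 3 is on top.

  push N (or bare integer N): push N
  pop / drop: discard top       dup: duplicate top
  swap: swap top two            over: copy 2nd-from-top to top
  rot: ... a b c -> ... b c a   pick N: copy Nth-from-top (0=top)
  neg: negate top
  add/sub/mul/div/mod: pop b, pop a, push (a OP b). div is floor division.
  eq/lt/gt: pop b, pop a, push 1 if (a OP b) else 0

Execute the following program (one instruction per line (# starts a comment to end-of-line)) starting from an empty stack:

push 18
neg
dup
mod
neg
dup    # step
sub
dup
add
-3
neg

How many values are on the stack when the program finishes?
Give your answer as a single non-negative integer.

After 'push 18': stack = [18] (depth 1)
After 'neg': stack = [-18] (depth 1)
After 'dup': stack = [-18, -18] (depth 2)
After 'mod': stack = [0] (depth 1)
After 'neg': stack = [0] (depth 1)
After 'dup': stack = [0, 0] (depth 2)
After 'sub': stack = [0] (depth 1)
After 'dup': stack = [0, 0] (depth 2)
After 'add': stack = [0] (depth 1)
After 'push -3': stack = [0, -3] (depth 2)
After 'neg': stack = [0, 3] (depth 2)

Answer: 2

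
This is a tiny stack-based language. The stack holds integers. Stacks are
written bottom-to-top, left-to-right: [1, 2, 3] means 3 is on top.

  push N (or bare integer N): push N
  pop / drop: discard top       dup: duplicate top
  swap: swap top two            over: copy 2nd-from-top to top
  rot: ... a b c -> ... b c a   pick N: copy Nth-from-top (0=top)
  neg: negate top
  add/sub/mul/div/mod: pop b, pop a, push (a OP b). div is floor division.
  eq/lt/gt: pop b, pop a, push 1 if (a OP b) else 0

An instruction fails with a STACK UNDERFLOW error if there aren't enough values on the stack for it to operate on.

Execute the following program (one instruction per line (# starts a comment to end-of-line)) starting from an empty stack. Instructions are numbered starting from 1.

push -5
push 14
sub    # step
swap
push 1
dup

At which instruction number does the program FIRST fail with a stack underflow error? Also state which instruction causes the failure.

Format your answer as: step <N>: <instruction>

Step 1 ('push -5'): stack = [-5], depth = 1
Step 2 ('push 14'): stack = [-5, 14], depth = 2
Step 3 ('sub'): stack = [-19], depth = 1
Step 4 ('swap'): needs 2 value(s) but depth is 1 — STACK UNDERFLOW

Answer: step 4: swap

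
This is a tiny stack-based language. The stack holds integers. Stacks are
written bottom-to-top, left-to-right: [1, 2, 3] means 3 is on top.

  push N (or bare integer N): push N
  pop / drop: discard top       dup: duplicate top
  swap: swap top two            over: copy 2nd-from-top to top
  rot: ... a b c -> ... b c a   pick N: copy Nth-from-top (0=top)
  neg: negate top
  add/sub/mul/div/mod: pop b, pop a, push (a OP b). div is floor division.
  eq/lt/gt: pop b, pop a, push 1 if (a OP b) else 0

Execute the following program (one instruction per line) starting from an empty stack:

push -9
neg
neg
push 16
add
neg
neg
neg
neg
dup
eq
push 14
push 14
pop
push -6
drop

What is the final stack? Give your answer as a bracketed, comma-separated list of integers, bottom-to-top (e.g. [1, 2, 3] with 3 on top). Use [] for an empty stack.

Answer: [1, 14]

Derivation:
After 'push -9': [-9]
After 'neg': [9]
After 'neg': [-9]
After 'push 16': [-9, 16]
After 'add': [7]
After 'neg': [-7]
After 'neg': [7]
After 'neg': [-7]
After 'neg': [7]
After 'dup': [7, 7]
After 'eq': [1]
After 'push 14': [1, 14]
After 'push 14': [1, 14, 14]
After 'pop': [1, 14]
After 'push -6': [1, 14, -6]
After 'drop': [1, 14]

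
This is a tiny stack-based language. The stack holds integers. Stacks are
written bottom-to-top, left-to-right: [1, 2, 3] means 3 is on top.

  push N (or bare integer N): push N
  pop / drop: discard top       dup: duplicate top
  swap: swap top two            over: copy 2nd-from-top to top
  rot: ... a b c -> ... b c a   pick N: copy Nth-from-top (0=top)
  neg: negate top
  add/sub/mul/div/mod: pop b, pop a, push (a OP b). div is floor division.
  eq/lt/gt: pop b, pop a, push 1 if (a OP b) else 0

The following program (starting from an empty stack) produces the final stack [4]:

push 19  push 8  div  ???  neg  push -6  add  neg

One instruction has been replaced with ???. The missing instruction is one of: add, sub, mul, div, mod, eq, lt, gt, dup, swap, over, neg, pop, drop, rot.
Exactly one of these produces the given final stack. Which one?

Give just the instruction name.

Stack before ???: [2]
Stack after ???:  [-2]
The instruction that transforms [2] -> [-2] is: neg

Answer: neg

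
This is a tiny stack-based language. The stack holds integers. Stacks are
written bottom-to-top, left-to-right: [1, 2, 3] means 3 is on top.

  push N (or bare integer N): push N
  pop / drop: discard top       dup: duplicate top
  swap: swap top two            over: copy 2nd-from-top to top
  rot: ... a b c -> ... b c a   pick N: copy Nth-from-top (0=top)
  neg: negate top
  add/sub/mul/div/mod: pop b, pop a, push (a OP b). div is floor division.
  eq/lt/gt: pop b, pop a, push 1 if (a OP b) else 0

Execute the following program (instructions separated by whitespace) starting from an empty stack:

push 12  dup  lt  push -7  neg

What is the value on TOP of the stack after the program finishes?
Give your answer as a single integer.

Answer: 7

Derivation:
After 'push 12': [12]
After 'dup': [12, 12]
After 'lt': [0]
After 'push -7': [0, -7]
After 'neg': [0, 7]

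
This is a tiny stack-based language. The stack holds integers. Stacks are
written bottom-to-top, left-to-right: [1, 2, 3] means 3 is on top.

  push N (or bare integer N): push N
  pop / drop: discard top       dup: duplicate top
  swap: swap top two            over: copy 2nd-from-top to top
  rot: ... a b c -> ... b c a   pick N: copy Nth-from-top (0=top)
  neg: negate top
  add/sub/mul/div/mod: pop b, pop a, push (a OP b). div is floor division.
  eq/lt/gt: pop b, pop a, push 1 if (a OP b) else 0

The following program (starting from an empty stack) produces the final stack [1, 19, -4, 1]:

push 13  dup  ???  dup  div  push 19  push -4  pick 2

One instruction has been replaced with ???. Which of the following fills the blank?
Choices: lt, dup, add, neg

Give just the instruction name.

Answer: add

Derivation:
Stack before ???: [13, 13]
Stack after ???:  [26]
Checking each choice:
  lt: division by zero
  dup: produces [13, 13, 1, 19, -4, 1]
  add: MATCH
  neg: produces [13, 1, 19, -4, 1]


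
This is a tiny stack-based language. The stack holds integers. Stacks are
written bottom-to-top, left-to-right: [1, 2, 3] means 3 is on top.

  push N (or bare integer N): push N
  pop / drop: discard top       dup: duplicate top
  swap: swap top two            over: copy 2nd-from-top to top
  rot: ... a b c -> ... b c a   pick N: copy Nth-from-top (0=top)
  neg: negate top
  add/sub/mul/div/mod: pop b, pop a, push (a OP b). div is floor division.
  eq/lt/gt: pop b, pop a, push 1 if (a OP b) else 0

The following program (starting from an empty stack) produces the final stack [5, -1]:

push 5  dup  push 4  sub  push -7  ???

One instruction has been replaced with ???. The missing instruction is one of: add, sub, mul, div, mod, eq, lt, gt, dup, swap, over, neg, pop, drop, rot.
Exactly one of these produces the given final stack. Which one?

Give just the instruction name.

Answer: div

Derivation:
Stack before ???: [5, 1, -7]
Stack after ???:  [5, -1]
The instruction that transforms [5, 1, -7] -> [5, -1] is: div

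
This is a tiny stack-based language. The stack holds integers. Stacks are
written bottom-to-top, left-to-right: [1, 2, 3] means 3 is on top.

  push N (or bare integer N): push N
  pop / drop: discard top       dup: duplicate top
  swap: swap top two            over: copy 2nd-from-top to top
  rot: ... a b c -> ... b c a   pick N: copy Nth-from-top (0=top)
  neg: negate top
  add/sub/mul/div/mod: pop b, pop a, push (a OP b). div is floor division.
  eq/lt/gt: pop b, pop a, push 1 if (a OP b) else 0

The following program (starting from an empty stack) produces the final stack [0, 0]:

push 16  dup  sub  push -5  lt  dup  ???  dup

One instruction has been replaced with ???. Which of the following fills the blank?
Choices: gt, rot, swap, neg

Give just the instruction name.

Answer: gt

Derivation:
Stack before ???: [0, 0]
Stack after ???:  [0]
Checking each choice:
  gt: MATCH
  rot: stack underflow (need 3, have 2)
  swap: produces [0, 0, 0]
  neg: produces [0, 0, 0]


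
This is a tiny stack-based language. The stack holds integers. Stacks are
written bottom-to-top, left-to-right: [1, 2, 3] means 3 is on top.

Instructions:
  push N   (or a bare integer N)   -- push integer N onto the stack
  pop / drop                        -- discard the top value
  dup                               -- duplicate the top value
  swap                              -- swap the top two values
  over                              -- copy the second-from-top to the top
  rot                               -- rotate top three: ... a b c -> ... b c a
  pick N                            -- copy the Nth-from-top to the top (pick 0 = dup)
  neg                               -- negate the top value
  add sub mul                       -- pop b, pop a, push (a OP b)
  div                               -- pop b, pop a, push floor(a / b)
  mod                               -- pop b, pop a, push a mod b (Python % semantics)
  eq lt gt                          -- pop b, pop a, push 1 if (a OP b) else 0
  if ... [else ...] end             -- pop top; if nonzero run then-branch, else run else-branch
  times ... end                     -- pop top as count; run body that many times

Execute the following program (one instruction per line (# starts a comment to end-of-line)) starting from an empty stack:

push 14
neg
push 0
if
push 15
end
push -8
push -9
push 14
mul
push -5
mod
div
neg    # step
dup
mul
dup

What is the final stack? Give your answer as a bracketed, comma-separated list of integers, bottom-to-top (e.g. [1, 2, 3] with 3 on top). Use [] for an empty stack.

Answer: [-14, 64, 64]

Derivation:
After 'push 14': [14]
After 'neg': [-14]
After 'push 0': [-14, 0]
After 'if': [-14]
After 'push -8': [-14, -8]
After 'push -9': [-14, -8, -9]
After 'push 14': [-14, -8, -9, 14]
After 'mul': [-14, -8, -126]
After 'push -5': [-14, -8, -126, -5]
After 'mod': [-14, -8, -1]
After 'div': [-14, 8]
After 'neg': [-14, -8]
After 'dup': [-14, -8, -8]
After 'mul': [-14, 64]
After 'dup': [-14, 64, 64]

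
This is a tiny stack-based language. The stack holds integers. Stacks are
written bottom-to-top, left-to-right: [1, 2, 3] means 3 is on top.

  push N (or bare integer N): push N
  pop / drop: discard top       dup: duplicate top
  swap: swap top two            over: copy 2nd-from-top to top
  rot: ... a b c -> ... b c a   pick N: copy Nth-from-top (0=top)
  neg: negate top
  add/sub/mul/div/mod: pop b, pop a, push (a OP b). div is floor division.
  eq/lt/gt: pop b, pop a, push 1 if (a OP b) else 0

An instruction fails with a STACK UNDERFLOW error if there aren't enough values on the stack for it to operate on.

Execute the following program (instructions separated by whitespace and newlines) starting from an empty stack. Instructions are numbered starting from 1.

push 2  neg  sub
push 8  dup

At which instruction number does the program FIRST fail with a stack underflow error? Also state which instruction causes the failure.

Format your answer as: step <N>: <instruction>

Answer: step 3: sub

Derivation:
Step 1 ('push 2'): stack = [2], depth = 1
Step 2 ('neg'): stack = [-2], depth = 1
Step 3 ('sub'): needs 2 value(s) but depth is 1 — STACK UNDERFLOW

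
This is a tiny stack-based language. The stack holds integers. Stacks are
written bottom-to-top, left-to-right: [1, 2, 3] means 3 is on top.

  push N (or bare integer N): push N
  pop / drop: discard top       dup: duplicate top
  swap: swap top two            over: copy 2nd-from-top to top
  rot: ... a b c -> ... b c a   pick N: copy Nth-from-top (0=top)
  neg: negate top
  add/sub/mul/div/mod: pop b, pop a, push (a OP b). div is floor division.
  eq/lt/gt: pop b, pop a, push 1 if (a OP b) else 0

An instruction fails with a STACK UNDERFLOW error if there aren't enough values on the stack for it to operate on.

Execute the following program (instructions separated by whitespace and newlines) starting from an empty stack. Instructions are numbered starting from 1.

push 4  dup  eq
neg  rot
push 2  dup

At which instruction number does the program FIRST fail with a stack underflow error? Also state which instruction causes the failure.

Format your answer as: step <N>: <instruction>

Answer: step 5: rot

Derivation:
Step 1 ('push 4'): stack = [4], depth = 1
Step 2 ('dup'): stack = [4, 4], depth = 2
Step 3 ('eq'): stack = [1], depth = 1
Step 4 ('neg'): stack = [-1], depth = 1
Step 5 ('rot'): needs 3 value(s) but depth is 1 — STACK UNDERFLOW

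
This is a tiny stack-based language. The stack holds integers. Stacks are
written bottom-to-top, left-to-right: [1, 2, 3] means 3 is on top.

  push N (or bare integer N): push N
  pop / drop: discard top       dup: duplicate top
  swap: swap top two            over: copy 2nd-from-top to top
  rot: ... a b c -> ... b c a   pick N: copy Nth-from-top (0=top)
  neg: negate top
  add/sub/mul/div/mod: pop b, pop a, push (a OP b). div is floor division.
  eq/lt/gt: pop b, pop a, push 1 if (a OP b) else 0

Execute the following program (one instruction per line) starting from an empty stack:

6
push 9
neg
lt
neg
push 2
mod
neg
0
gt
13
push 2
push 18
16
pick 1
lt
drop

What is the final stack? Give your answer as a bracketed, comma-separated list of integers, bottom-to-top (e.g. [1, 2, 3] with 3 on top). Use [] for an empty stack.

Answer: [0, 13, 2, 18]

Derivation:
After 'push 6': [6]
After 'push 9': [6, 9]
After 'neg': [6, -9]
After 'lt': [0]
After 'neg': [0]
After 'push 2': [0, 2]
After 'mod': [0]
After 'neg': [0]
After 'push 0': [0, 0]
After 'gt': [0]
After 'push 13': [0, 13]
After 'push 2': [0, 13, 2]
After 'push 18': [0, 13, 2, 18]
After 'push 16': [0, 13, 2, 18, 16]
After 'pick 1': [0, 13, 2, 18, 16, 18]
After 'lt': [0, 13, 2, 18, 1]
After 'drop': [0, 13, 2, 18]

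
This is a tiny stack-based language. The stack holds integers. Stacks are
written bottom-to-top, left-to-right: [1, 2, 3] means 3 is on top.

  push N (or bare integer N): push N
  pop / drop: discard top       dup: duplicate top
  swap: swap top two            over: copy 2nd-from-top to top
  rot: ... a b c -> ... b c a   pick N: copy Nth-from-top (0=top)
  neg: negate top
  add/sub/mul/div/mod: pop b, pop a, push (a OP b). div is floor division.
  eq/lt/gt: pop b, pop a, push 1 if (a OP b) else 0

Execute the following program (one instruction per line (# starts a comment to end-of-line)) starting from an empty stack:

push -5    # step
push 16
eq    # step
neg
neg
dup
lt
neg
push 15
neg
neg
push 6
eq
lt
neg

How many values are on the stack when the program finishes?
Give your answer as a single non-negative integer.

Answer: 1

Derivation:
After 'push -5': stack = [-5] (depth 1)
After 'push 16': stack = [-5, 16] (depth 2)
After 'eq': stack = [0] (depth 1)
After 'neg': stack = [0] (depth 1)
After 'neg': stack = [0] (depth 1)
After 'dup': stack = [0, 0] (depth 2)
After 'lt': stack = [0] (depth 1)
After 'neg': stack = [0] (depth 1)
After 'push 15': stack = [0, 15] (depth 2)
After 'neg': stack = [0, -15] (depth 2)
After 'neg': stack = [0, 15] (depth 2)
After 'push 6': stack = [0, 15, 6] (depth 3)
After 'eq': stack = [0, 0] (depth 2)
After 'lt': stack = [0] (depth 1)
After 'neg': stack = [0] (depth 1)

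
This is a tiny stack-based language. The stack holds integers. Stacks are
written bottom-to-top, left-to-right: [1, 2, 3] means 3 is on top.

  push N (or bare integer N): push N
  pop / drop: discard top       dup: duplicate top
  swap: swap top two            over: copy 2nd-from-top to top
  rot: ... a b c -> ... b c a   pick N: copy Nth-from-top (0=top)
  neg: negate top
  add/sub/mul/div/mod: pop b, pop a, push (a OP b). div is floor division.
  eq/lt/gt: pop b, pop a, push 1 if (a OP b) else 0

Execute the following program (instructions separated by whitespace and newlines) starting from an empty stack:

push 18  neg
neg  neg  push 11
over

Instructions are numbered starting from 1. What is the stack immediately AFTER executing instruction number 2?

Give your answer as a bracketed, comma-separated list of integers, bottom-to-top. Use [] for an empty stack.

Step 1 ('push 18'): [18]
Step 2 ('neg'): [-18]

Answer: [-18]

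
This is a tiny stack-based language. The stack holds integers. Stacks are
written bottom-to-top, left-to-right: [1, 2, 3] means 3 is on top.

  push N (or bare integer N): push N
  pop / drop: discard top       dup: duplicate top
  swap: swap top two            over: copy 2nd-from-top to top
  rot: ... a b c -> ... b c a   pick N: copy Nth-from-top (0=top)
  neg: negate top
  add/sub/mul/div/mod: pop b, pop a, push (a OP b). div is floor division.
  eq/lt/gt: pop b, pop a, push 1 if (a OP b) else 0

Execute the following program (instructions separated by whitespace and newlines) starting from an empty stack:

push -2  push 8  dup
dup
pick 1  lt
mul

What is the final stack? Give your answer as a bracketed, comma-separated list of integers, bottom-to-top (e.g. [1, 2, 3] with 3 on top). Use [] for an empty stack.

Answer: [-2, 8, 0]

Derivation:
After 'push -2': [-2]
After 'push 8': [-2, 8]
After 'dup': [-2, 8, 8]
After 'dup': [-2, 8, 8, 8]
After 'pick 1': [-2, 8, 8, 8, 8]
After 'lt': [-2, 8, 8, 0]
After 'mul': [-2, 8, 0]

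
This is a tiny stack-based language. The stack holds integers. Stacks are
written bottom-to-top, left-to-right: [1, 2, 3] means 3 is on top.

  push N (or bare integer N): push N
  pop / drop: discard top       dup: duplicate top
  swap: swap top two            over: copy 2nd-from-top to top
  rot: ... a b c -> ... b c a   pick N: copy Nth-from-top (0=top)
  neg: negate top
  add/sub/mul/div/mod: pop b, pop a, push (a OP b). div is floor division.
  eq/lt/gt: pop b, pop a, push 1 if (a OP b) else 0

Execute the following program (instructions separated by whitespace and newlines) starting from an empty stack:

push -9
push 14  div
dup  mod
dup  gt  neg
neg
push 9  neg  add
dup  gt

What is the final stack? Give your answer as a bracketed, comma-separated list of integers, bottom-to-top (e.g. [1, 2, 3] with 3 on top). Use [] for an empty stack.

Answer: [0]

Derivation:
After 'push -9': [-9]
After 'push 14': [-9, 14]
After 'div': [-1]
After 'dup': [-1, -1]
After 'mod': [0]
After 'dup': [0, 0]
After 'gt': [0]
After 'neg': [0]
After 'neg': [0]
After 'push 9': [0, 9]
After 'neg': [0, -9]
After 'add': [-9]
After 'dup': [-9, -9]
After 'gt': [0]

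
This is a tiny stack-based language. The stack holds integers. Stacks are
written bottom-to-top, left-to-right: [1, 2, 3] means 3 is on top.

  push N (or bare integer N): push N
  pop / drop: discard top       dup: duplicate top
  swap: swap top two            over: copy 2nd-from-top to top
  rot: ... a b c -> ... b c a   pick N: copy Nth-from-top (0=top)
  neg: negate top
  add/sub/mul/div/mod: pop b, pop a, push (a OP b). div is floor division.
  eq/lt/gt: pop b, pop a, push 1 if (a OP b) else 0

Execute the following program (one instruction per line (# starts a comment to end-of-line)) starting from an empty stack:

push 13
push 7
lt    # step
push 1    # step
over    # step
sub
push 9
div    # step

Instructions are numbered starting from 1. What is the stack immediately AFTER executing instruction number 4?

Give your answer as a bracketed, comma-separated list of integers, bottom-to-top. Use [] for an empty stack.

Answer: [0, 1]

Derivation:
Step 1 ('push 13'): [13]
Step 2 ('push 7'): [13, 7]
Step 3 ('lt'): [0]
Step 4 ('push 1'): [0, 1]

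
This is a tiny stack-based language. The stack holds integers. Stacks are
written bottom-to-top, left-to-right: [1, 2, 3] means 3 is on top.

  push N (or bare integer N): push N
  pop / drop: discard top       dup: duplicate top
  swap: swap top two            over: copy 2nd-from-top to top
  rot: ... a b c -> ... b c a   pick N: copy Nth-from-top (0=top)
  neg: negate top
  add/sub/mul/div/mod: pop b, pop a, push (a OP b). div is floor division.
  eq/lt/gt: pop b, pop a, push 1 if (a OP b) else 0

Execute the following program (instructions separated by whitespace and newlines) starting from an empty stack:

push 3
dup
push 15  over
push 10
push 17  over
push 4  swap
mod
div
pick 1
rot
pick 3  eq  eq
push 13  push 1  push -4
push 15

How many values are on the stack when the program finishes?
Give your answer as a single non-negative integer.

After 'push 3': stack = [3] (depth 1)
After 'dup': stack = [3, 3] (depth 2)
After 'push 15': stack = [3, 3, 15] (depth 3)
After 'over': stack = [3, 3, 15, 3] (depth 4)
After 'push 10': stack = [3, 3, 15, 3, 10] (depth 5)
After 'push 17': stack = [3, 3, 15, 3, 10, 17] (depth 6)
After 'over': stack = [3, 3, 15, 3, 10, 17, 10] (depth 7)
After 'push 4': stack = [3, 3, 15, 3, 10, 17, 10, 4] (depth 8)
After 'swap': stack = [3, 3, 15, 3, 10, 17, 4, 10] (depth 8)
After 'mod': stack = [3, 3, 15, 3, 10, 17, 4] (depth 7)
After 'div': stack = [3, 3, 15, 3, 10, 4] (depth 6)
After 'pick 1': stack = [3, 3, 15, 3, 10, 4, 10] (depth 7)
After 'rot': stack = [3, 3, 15, 3, 4, 10, 10] (depth 7)
After 'pick 3': stack = [3, 3, 15, 3, 4, 10, 10, 3] (depth 8)
After 'eq': stack = [3, 3, 15, 3, 4, 10, 0] (depth 7)
After 'eq': stack = [3, 3, 15, 3, 4, 0] (depth 6)
After 'push 13': stack = [3, 3, 15, 3, 4, 0, 13] (depth 7)
After 'push 1': stack = [3, 3, 15, 3, 4, 0, 13, 1] (depth 8)
After 'push -4': stack = [3, 3, 15, 3, 4, 0, 13, 1, -4] (depth 9)
After 'push 15': stack = [3, 3, 15, 3, 4, 0, 13, 1, -4, 15] (depth 10)

Answer: 10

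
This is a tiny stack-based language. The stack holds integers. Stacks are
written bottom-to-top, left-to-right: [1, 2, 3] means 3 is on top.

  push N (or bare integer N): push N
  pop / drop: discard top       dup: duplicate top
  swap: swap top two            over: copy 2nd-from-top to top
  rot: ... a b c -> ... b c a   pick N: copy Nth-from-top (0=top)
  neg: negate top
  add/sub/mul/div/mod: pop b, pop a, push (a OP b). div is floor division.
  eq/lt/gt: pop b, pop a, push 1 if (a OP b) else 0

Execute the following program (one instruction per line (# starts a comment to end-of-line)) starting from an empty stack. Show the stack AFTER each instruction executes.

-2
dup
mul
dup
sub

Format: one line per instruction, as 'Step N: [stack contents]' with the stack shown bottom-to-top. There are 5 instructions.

Step 1: [-2]
Step 2: [-2, -2]
Step 3: [4]
Step 4: [4, 4]
Step 5: [0]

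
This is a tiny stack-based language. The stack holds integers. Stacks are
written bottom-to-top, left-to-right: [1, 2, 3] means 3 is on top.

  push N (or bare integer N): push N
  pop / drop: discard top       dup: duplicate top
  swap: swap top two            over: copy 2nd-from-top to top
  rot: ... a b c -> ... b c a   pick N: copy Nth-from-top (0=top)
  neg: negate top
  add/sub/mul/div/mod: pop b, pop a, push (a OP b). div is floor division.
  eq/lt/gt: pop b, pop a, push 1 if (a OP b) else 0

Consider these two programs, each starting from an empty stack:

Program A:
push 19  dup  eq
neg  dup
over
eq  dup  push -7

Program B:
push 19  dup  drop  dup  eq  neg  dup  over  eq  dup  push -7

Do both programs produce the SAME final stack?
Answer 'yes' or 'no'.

Program A trace:
  After 'push 19': [19]
  After 'dup': [19, 19]
  After 'eq': [1]
  After 'neg': [-1]
  After 'dup': [-1, -1]
  After 'over': [-1, -1, -1]
  After 'eq': [-1, 1]
  After 'dup': [-1, 1, 1]
  After 'push -7': [-1, 1, 1, -7]
Program A final stack: [-1, 1, 1, -7]

Program B trace:
  After 'push 19': [19]
  After 'dup': [19, 19]
  After 'drop': [19]
  After 'dup': [19, 19]
  After 'eq': [1]
  After 'neg': [-1]
  After 'dup': [-1, -1]
  After 'over': [-1, -1, -1]
  After 'eq': [-1, 1]
  After 'dup': [-1, 1, 1]
  After 'push -7': [-1, 1, 1, -7]
Program B final stack: [-1, 1, 1, -7]
Same: yes

Answer: yes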